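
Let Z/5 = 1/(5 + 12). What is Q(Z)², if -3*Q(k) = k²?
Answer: 625/751689 ≈ 0.00083146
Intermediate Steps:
Z = 5/17 (Z = 5/(5 + 12) = 5/17 ≈ 0.29412)
Q(k) = -k²/3
Q(Z)² = (-(5/17)²/3)² = (-⅓*25/289)² = (-25/867)² = 625/751689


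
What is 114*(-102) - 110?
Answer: -11738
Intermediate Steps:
114*(-102) - 110 = -11628 - 110 = -11738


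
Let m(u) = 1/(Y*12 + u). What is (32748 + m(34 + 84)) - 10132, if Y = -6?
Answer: 1040337/46 ≈ 22616.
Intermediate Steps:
m(u) = 1/(-72 + u) (m(u) = 1/(-6*12 + u) = 1/(-72 + u))
(32748 + m(34 + 84)) - 10132 = (32748 + 1/(-72 + (34 + 84))) - 10132 = (32748 + 1/(-72 + 118)) - 10132 = (32748 + 1/46) - 10132 = 1506409/46 - 10132 = 1040337/46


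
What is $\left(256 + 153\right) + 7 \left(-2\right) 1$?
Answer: $395$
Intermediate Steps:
$\left(256 + 153\right) + 7 \left(-2\right) 1 = 409 - 14 = 395$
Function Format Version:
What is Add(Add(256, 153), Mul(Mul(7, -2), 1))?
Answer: 395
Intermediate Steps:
Add(Add(256, 153), Mul(Mul(7, -2), 1)) = Add(409, Mul(-14, 1)) = Add(409, -14) = 395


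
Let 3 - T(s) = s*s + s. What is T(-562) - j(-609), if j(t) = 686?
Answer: -315965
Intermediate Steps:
T(s) = 3 - s - s² (T(s) = 3 - (s*s + s) = 3 - (s² + s) = 3 - (s + s²) = 3 + (-s - s²) = 3 - s - s²)
T(-562) - j(-609) = (3 - 1*(-562) - 1*(-562)²) - 1*686 = (3 + 562 - 1*315844) - 686 = (3 + 562 - 315844) - 686 = -315279 - 686 = -315965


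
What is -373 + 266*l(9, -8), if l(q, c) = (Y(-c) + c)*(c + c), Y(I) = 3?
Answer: 20907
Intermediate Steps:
l(q, c) = 2*c*(3 + c) (l(q, c) = (3 + c)*(c + c) = (3 + c)*(2*c) = 2*c*(3 + c))
-373 + 266*l(9, -8) = -373 + 266*(2*(-8)*(3 - 8)) = -373 + 266*(2*(-8)*(-5)) = -373 + 266*80 = -373 + 21280 = 20907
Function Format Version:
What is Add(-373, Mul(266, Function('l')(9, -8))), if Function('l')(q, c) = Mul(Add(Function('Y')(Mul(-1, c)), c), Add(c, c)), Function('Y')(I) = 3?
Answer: 20907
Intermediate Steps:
Function('l')(q, c) = Mul(2, c, Add(3, c)) (Function('l')(q, c) = Mul(Add(3, c), Add(c, c)) = Mul(Add(3, c), Mul(2, c)) = Mul(2, c, Add(3, c)))
Add(-373, Mul(266, Function('l')(9, -8))) = Add(-373, Mul(266, Mul(2, -8, Add(3, -8)))) = Add(-373, Mul(266, Mul(2, -8, -5))) = Add(-373, Mul(266, 80)) = Add(-373, 21280) = 20907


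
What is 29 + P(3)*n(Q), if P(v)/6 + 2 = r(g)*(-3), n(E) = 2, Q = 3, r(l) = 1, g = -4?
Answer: -31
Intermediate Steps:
P(v) = -30 (P(v) = -12 + 6*(1*(-3)) = -12 + 6*(-3) = -12 - 18 = -30)
29 + P(3)*n(Q) = 29 - 30*2 = 29 - 60 = -31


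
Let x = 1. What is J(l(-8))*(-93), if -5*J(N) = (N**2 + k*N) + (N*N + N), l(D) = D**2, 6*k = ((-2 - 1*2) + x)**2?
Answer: 776736/5 ≈ 1.5535e+5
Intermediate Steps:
k = 3/2 (k = ((-2 - 1*2) + 1)**2/6 = ((-2 - 2) + 1)**2/6 = (-4 + 1)**2/6 = (1/6)*(-3)**2 = (1/6)*9 = 3/2 ≈ 1.5000)
J(N) = -2*N**2/5 - N/2 (J(N) = -((N**2 + 3*N/2) + (N*N + N))/5 = -((N**2 + 3*N/2) + (N**2 + N))/5 = -((N**2 + 3*N/2) + (N + N**2))/5 = -(2*N**2 + 5*N/2)/5 = -2*N**2/5 - N/2)
J(l(-8))*(-93) = -1/10*(-8)**2*(5 + 4*(-8)**2)*(-93) = -1/10*64*(5 + 4*64)*(-93) = -1/10*64*(5 + 256)*(-93) = -1/10*64*261*(-93) = -8352/5*(-93) = 776736/5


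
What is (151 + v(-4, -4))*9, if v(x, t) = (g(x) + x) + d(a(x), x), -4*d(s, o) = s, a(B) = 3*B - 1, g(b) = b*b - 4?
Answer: 5841/4 ≈ 1460.3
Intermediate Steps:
g(b) = -4 + b² (g(b) = b² - 4 = -4 + b²)
a(B) = -1 + 3*B
d(s, o) = -s/4
v(x, t) = -15/4 + x² + x/4 (v(x, t) = ((-4 + x²) + x) - (-1 + 3*x)/4 = (-4 + x + x²) + (¼ - 3*x/4) = -15/4 + x² + x/4)
(151 + v(-4, -4))*9 = (151 + (-15/4 + (-4)² + (¼)*(-4)))*9 = (151 + (-15/4 + 16 - 1))*9 = (151 + 45/4)*9 = (649/4)*9 = 5841/4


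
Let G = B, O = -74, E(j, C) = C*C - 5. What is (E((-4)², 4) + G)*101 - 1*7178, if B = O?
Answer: -13541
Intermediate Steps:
E(j, C) = -5 + C² (E(j, C) = C² - 5 = -5 + C²)
B = -74
G = -74
(E((-4)², 4) + G)*101 - 1*7178 = ((-5 + 4²) - 74)*101 - 1*7178 = ((-5 + 16) - 74)*101 - 7178 = (11 - 74)*101 - 7178 = -63*101 - 7178 = -6363 - 7178 = -13541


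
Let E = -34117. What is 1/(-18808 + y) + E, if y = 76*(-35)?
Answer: -732423757/21468 ≈ -34117.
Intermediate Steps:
y = -2660
1/(-18808 + y) + E = 1/(-18808 - 2660) - 34117 = 1/(-21468) - 34117 = -1/21468 - 34117 = -732423757/21468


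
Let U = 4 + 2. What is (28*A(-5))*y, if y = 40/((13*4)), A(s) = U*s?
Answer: -8400/13 ≈ -646.15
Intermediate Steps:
U = 6
A(s) = 6*s
y = 10/13 (y = 40/52 = 40*(1/52) = 10/13 ≈ 0.76923)
(28*A(-5))*y = (28*(6*(-5)))*(10/13) = (28*(-30))*(10/13) = -840*10/13 = -8400/13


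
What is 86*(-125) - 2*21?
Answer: -10792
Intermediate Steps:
86*(-125) - 2*21 = -10750 - 42 = -10792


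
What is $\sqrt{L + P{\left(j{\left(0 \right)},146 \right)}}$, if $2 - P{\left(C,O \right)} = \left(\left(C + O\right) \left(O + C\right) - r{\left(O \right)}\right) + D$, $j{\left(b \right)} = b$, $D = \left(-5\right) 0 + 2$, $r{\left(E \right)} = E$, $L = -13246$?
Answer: $12 i \sqrt{239} \approx 185.52 i$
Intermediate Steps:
$D = 2$ ($D = 0 + 2 = 2$)
$P{\left(C,O \right)} = O - \left(C + O\right)^{2}$ ($P{\left(C,O \right)} = 2 - \left(\left(\left(C + O\right) \left(O + C\right) - O\right) + 2\right) = 2 - \left(\left(\left(C + O\right) \left(C + O\right) - O\right) + 2\right) = 2 - \left(\left(\left(C + O\right)^{2} - O\right) + 2\right) = 2 - \left(2 + \left(C + O\right)^{2} - O\right) = O - \left(C + O\right)^{2}$)
$\sqrt{L + P{\left(j{\left(0 \right)},146 \right)}} = \sqrt{-13246 + \left(146 - \left(0 + 146\right)^{2}\right)} = \sqrt{-13246 + \left(146 - 146^{2}\right)} = \sqrt{-13246 + \left(146 - 21316\right)} = \sqrt{-13246 - 21170} = \sqrt{-34416} = 12 i \sqrt{239}$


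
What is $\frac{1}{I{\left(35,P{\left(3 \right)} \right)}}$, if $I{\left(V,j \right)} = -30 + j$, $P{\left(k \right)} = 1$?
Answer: $- \frac{1}{29} \approx -0.034483$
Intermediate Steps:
$\frac{1}{I{\left(35,P{\left(3 \right)} \right)}} = \frac{1}{-30 + 1} = \frac{1}{-29} = - \frac{1}{29}$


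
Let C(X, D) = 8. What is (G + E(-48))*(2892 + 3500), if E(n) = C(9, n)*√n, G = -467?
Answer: -2985064 + 204544*I*√3 ≈ -2.9851e+6 + 3.5428e+5*I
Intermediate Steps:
E(n) = 8*√n
(G + E(-48))*(2892 + 3500) = (-467 + 8*√(-48))*(2892 + 3500) = (-467 + 8*(4*I*√3))*6392 = (-467 + 32*I*√3)*6392 = -2985064 + 204544*I*√3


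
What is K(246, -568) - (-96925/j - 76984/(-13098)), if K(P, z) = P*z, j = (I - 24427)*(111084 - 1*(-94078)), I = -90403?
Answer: -4311803747841597053/30857253972108 ≈ -1.3973e+5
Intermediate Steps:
j = -23558752460 (j = (-90403 - 24427)*(111084 - 1*(-94078)) = -114830*(111084 + 94078) = -114830*205162 = -23558752460)
K(246, -568) - (-96925/j - 76984/(-13098)) = 246*(-568) - (-96925/(-23558752460) - 76984/(-13098)) = -139728 - (-96925*(-1/23558752460) - 76984*(-1/13098)) = -139728 - (19385/4711750492 + 38492/6549) = -139728 - 1*181364826890429/30857253972108 = -139728 - 181364826890429/30857253972108 = -4311803747841597053/30857253972108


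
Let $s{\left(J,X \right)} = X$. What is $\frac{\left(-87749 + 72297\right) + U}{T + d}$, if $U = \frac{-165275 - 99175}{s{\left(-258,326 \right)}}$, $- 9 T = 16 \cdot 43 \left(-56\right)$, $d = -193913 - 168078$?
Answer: $\frac{23858109}{524760733} \approx 0.045465$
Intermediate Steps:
$d = -361991$ ($d = -193913 - 168078 = -361991$)
$T = \frac{38528}{9}$ ($T = - \frac{16 \cdot 43 \left(-56\right)}{9} = - \frac{688 \left(-56\right)}{9} = \left(- \frac{1}{9}\right) \left(-38528\right) = \frac{38528}{9} \approx 4280.9$)
$U = - \frac{132225}{163}$ ($U = \frac{-165275 - 99175}{326} = \left(-264450\right) \frac{1}{326} = - \frac{132225}{163} \approx -811.2$)
$\frac{\left(-87749 + 72297\right) + U}{T + d} = \frac{\left(-87749 + 72297\right) - \frac{132225}{163}}{\frac{38528}{9} - 361991} = \frac{-15452 - \frac{132225}{163}}{- \frac{3219391}{9}} = \left(- \frac{2650901}{163}\right) \left(- \frac{9}{3219391}\right) = \frac{23858109}{524760733}$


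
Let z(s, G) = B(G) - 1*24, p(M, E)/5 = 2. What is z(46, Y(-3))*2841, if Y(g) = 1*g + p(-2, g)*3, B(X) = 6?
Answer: -51138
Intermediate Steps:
p(M, E) = 10 (p(M, E) = 5*2 = 10)
Y(g) = 30 + g (Y(g) = 1*g + 10*3 = g + 30 = 30 + g)
z(s, G) = -18 (z(s, G) = 6 - 1*24 = 6 - 24 = -18)
z(46, Y(-3))*2841 = -18*2841 = -51138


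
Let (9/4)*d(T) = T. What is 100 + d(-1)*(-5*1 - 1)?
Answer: 308/3 ≈ 102.67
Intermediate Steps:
d(T) = 4*T/9
100 + d(-1)*(-5*1 - 1) = 100 + ((4/9)*(-1))*(-5*1 - 1) = 100 - 4*(-5 - 1)/9 = 100 - 4/9*(-6) = 100 + 8/3 = 308/3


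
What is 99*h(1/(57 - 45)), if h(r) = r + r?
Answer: 33/2 ≈ 16.500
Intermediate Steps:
h(r) = 2*r
99*h(1/(57 - 45)) = 99*(2/(57 - 45)) = 99*(2/12) = 99*(2*(1/12)) = 99*(⅙) = 33/2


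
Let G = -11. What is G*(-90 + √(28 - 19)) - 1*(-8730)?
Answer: 9687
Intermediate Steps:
G*(-90 + √(28 - 19)) - 1*(-8730) = -11*(-90 + √(28 - 19)) - 1*(-8730) = -11*(-90 + √9) + 8730 = -11*(-90 + 3) + 8730 = -11*(-87) + 8730 = 957 + 8730 = 9687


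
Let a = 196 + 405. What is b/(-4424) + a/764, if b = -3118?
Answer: 315061/211246 ≈ 1.4914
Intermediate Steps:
a = 601
b/(-4424) + a/764 = -3118/(-4424) + 601/764 = -3118*(-1/4424) + 601*(1/764) = 1559/2212 + 601/764 = 315061/211246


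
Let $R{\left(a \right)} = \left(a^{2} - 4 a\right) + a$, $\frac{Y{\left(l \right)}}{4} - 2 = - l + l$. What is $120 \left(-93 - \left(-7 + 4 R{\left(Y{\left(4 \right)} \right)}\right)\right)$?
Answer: $-29520$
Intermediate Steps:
$Y{\left(l \right)} = 8$ ($Y{\left(l \right)} = 8 + 4 \left(- l + l\right) = 8 + 4 \cdot 0 = 8 + 0 = 8$)
$R{\left(a \right)} = a^{2} - 3 a$
$120 \left(-93 - \left(-7 + 4 R{\left(Y{\left(4 \right)} \right)}\right)\right) = 120 \left(-93 + \left(6 + \left(- 4 \cdot 8 \left(-3 + 8\right) + 1\right)\right)\right) = 120 \left(-93 + \left(6 + \left(- 4 \cdot 8 \cdot 5 + 1\right)\right)\right) = 120 \left(-93 + \left(6 + \left(\left(-4\right) 40 + 1\right)\right)\right) = 120 \left(-93 + \left(6 + \left(-160 + 1\right)\right)\right) = 120 \left(-93 + \left(6 - 159\right)\right) = 120 \left(-93 - 153\right) = 120 \left(-246\right) = -29520$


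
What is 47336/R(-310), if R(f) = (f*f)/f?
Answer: -23668/155 ≈ -152.70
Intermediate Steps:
R(f) = f (R(f) = f**2/f = f)
47336/R(-310) = 47336/(-310) = 47336*(-1/310) = -23668/155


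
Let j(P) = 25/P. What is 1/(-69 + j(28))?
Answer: -28/1907 ≈ -0.014683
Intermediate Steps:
1/(-69 + j(28)) = 1/(-69 + 25/28) = 1/(-1907/28) = -28/1907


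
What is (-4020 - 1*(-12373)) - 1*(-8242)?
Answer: 16595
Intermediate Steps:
(-4020 - 1*(-12373)) - 1*(-8242) = (-4020 + 12373) + 8242 = 8353 + 8242 = 16595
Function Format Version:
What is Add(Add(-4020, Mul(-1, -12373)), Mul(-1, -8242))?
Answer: 16595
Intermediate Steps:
Add(Add(-4020, Mul(-1, -12373)), Mul(-1, -8242)) = Add(Add(-4020, 12373), 8242) = Add(8353, 8242) = 16595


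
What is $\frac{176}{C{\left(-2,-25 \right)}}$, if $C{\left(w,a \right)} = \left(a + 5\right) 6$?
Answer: $- \frac{22}{15} \approx -1.4667$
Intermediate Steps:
$C{\left(w,a \right)} = 30 + 6 a$ ($C{\left(w,a \right)} = \left(5 + a\right) 6 = 30 + 6 a$)
$\frac{176}{C{\left(-2,-25 \right)}} = \frac{176}{30 + 6 \left(-25\right)} = \frac{176}{30 - 150} = \frac{176}{-120} = 176 \left(- \frac{1}{120}\right) = - \frac{22}{15}$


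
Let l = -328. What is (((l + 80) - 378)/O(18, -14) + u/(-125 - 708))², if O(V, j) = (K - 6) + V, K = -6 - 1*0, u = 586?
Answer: 68899425169/6245001 ≈ 11033.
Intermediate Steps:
K = -6 (K = -6 + 0 = -6)
O(V, j) = -12 + V (O(V, j) = (-6 - 6) + V = -12 + V)
(((l + 80) - 378)/O(18, -14) + u/(-125 - 708))² = (((-328 + 80) - 378)/(-12 + 18) + 586/(-125 - 708))² = ((-248 - 378)/6 + 586/(-833))² = (-626*⅙ + 586*(-1/833))² = (-313/3 - 586/833)² = (-262487/2499)² = 68899425169/6245001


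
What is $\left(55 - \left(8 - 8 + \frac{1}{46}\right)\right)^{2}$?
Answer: $\frac{6395841}{2116} \approx 3022.6$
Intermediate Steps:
$\left(55 - \left(8 - 8 + \frac{1}{46}\right)\right)^{2} = \left(55 + \left(\left(8 - 8\right) - \frac{1}{46}\right)\right)^{2} = \left(55 + \left(0 - \frac{1}{46}\right)\right)^{2} = \left(55 - \frac{1}{46}\right)^{2} = \left(\frac{2529}{46}\right)^{2} = \frac{6395841}{2116}$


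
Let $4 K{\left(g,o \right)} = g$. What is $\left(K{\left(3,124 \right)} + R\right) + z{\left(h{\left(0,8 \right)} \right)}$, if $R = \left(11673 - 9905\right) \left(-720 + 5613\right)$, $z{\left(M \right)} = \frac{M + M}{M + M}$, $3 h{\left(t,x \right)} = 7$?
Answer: $\frac{34603303}{4} \approx 8.6508 \cdot 10^{6}$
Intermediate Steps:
$K{\left(g,o \right)} = \frac{g}{4}$
$h{\left(t,x \right)} = \frac{7}{3}$ ($h{\left(t,x \right)} = \frac{1}{3} \cdot 7 = \frac{7}{3}$)
$z{\left(M \right)} = 1$ ($z{\left(M \right)} = \frac{2 M}{2 M} = 2 M \frac{1}{2 M} = 1$)
$R = 8650824$ ($R = 1768 \cdot 4893 = 8650824$)
$\left(K{\left(3,124 \right)} + R\right) + z{\left(h{\left(0,8 \right)} \right)} = \left(\frac{1}{4} \cdot 3 + 8650824\right) + 1 = \left(\frac{3}{4} + 8650824\right) + 1 = \frac{34603299}{4} + 1 = \frac{34603303}{4}$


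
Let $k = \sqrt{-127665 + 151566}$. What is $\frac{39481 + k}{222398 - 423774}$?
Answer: $- \frac{39481}{201376} - \frac{\sqrt{23901}}{201376} \approx -0.19682$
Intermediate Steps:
$k = \sqrt{23901} \approx 154.6$
$\frac{39481 + k}{222398 - 423774} = \frac{39481 + \sqrt{23901}}{222398 - 423774} = \frac{39481 + \sqrt{23901}}{-201376} = \left(39481 + \sqrt{23901}\right) \left(- \frac{1}{201376}\right) = - \frac{39481}{201376} - \frac{\sqrt{23901}}{201376}$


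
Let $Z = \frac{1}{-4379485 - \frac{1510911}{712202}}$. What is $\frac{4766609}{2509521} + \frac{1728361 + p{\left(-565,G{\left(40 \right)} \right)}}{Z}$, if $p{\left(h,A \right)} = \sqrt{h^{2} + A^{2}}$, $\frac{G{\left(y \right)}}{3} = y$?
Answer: $- \frac{13528565067101335596199343}{1787285875242} - \frac{15595397434405 \sqrt{13345}}{712202} \approx -7.5719 \cdot 10^{12}$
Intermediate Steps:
$G{\left(y \right)} = 3 y$
$p{\left(h,A \right)} = \sqrt{A^{2} + h^{2}}$
$Z = - \frac{712202}{3119079486881}$ ($Z = \frac{1}{-4379485 - \frac{1510911}{712202}} = \frac{1}{- \frac{3119079486881}{712202}} = - \frac{712202}{3119079486881} \approx -2.2834 \cdot 10^{-7}$)
$\frac{4766609}{2509521} + \frac{1728361 + p{\left(-565,G{\left(40 \right)} \right)}}{Z} = \frac{4766609}{2509521} + \frac{1728361 + \sqrt{\left(3 \cdot 40\right)^{2} + \left(-565\right)^{2}}}{- \frac{712202}{3119079486881}} = 4766609 \cdot \frac{1}{2509521} + \left(1728361 + \sqrt{120^{2} + 319225}\right) \left(- \frac{3119079486881}{712202}\right) = \frac{4766609}{2509521} + \left(1728361 + \sqrt{14400 + 319225}\right) \left(- \frac{3119079486881}{712202}\right) = \frac{4766609}{2509521} + \left(1728361 + \sqrt{333625}\right) \left(- \frac{3119079486881}{712202}\right) = \frac{4766609}{2509521} + \left(1728361 + 5 \sqrt{13345}\right) \left(- \frac{3119079486881}{712202}\right) = \frac{4766609}{2509521} - \left(\frac{5390895341025132041}{712202} + \frac{15595397434405 \sqrt{13345}}{712202}\right) = - \frac{13528565067101335596199343}{1787285875242} - \frac{15595397434405 \sqrt{13345}}{712202}$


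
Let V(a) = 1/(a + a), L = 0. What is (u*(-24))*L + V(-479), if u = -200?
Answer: -1/958 ≈ -0.0010438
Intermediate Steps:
V(a) = 1/(2*a)
(u*(-24))*L + V(-479) = -200*(-24)*0 + (½)/(-479) = 4800*0 + (½)*(-1/479) = 0 - 1/958 = -1/958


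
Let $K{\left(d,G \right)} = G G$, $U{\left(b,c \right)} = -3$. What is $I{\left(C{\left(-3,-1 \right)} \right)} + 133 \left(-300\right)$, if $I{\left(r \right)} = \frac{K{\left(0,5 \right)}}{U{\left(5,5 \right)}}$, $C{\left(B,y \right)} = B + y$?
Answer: $- \frac{119725}{3} \approx -39908.0$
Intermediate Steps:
$K{\left(d,G \right)} = G^{2}$
$I{\left(r \right)} = - \frac{25}{3}$ ($I{\left(r \right)} = \frac{5^{2}}{-3} = 25 \left(- \frac{1}{3}\right) = - \frac{25}{3}$)
$I{\left(C{\left(-3,-1 \right)} \right)} + 133 \left(-300\right) = - \frac{25}{3} + 133 \left(-300\right) = - \frac{25}{3} - 39900 = - \frac{119725}{3}$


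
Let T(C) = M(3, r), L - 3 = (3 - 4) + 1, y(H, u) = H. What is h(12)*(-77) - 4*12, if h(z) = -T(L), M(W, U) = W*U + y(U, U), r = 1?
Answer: 260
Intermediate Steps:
L = 3 (L = 3 + ((3 - 4) + 1) = 3 + (-1 + 1) = 3 + 0 = 3)
M(W, U) = U + U*W (M(W, U) = W*U + U = U*W + U = U + U*W)
T(C) = 4 (T(C) = 1*(1 + 3) = 1*4 = 4)
h(z) = -4 (h(z) = -1*4 = -4)
h(12)*(-77) - 4*12 = -4*(-77) - 4*12 = 308 - 48 = 260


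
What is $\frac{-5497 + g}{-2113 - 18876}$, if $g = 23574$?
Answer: $- \frac{18077}{20989} \approx -0.86126$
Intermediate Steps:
$\frac{-5497 + g}{-2113 - 18876} = \frac{-5497 + 23574}{-2113 - 18876} = \frac{18077}{-20989} = 18077 \left(- \frac{1}{20989}\right) = - \frac{18077}{20989}$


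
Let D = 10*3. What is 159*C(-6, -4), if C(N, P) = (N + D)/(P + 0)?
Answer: -954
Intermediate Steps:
D = 30
C(N, P) = (30 + N)/P (C(N, P) = (N + 30)/(P + 0) = (30 + N)/P)
159*C(-6, -4) = 159*((30 - 6)/(-4)) = 159*(-¼*24) = 159*(-6) = -954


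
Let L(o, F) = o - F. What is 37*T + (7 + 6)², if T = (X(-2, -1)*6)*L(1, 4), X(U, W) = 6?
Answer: -3827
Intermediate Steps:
T = -108 (T = (6*6)*(1 - 1*4) = 36*(1 - 4) = 36*(-3) = -108)
37*T + (7 + 6)² = 37*(-108) + (7 + 6)² = -3996 + 13² = -3996 + 169 = -3827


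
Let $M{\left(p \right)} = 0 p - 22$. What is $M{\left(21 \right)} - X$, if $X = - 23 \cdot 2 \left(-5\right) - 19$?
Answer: $-233$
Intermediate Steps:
$M{\left(p \right)} = -22$ ($M{\left(p \right)} = 0 - 22 = -22$)
$X = 211$ ($X = \left(-23\right) \left(-10\right) - 19 = 230 - 19 = 211$)
$M{\left(21 \right)} - X = -22 - 211 = -233$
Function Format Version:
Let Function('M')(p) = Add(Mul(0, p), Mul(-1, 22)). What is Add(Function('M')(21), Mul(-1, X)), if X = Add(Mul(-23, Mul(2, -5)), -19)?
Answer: -233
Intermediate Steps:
Function('M')(p) = -22 (Function('M')(p) = Add(0, -22) = -22)
X = 211 (X = Add(Mul(-23, -10), -19) = Add(230, -19) = 211)
Add(Function('M')(21), Mul(-1, X)) = Add(-22, Mul(-1, 211)) = Add(-22, -211) = -233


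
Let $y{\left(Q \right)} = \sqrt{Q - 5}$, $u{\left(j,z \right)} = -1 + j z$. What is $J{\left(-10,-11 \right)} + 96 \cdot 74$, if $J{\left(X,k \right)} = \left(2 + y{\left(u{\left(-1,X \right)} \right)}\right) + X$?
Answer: $7098$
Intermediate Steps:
$y{\left(Q \right)} = \sqrt{-5 + Q}$
$J{\left(X,k \right)} = 2 + X + \sqrt{-6 - X}$ ($J{\left(X,k \right)} = \left(2 + \sqrt{-5 - \left(1 + X\right)}\right) + X = \left(2 + \sqrt{-6 - X}\right) + X = 2 + X + \sqrt{-6 - X}$)
$J{\left(-10,-11 \right)} + 96 \cdot 74 = \left(2 - 10 + \sqrt{-6 - -10}\right) + 96 \cdot 74 = \left(2 - 10 + \sqrt{-6 + 10}\right) + 7104 = \left(2 - 10 + \sqrt{4}\right) + 7104 = \left(2 - 10 + 2\right) + 7104 = -6 + 7104 = 7098$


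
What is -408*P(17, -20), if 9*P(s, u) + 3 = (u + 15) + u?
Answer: 3808/3 ≈ 1269.3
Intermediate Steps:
P(s, u) = 4/3 + 2*u/9 (P(s, u) = -1/3 + ((u + 15) + u)/9 = -1/3 + ((15 + u) + u)/9 = -1/3 + (15 + 2*u)/9 = -1/3 + (5/3 + 2*u/9) = 4/3 + 2*u/9)
-408*P(17, -20) = -408*(4/3 + (2/9)*(-20)) = -408*(4/3 - 40/9) = -408*(-28/9) = 3808/3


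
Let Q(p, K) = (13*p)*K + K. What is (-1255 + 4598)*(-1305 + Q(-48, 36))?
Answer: -79339419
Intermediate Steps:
Q(p, K) = K + 13*K*p (Q(p, K) = 13*K*p + K = K + 13*K*p)
(-1255 + 4598)*(-1305 + Q(-48, 36)) = (-1255 + 4598)*(-1305 + 36*(1 + 13*(-48))) = 3343*(-1305 + 36*(1 - 624)) = 3343*(-1305 + 36*(-623)) = 3343*(-1305 - 22428) = 3343*(-23733) = -79339419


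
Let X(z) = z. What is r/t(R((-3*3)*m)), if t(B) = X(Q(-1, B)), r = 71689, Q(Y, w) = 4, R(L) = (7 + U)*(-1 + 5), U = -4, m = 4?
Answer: 71689/4 ≈ 17922.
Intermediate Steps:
R(L) = 12 (R(L) = (7 - 4)*(-1 + 5) = 3*4 = 12)
t(B) = 4
r/t(R((-3*3)*m)) = 71689/4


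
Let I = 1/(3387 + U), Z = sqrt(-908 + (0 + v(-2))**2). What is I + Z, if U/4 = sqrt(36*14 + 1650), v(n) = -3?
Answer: 1129/3812435 - 4*sqrt(2154)/11437305 + I*sqrt(899) ≈ 0.0002799 + 29.983*I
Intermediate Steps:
U = 4*sqrt(2154) (U = 4*sqrt(36*14 + 1650) = 4*sqrt(504 + 1650) = 4*sqrt(2154) ≈ 185.64)
Z = I*sqrt(899) (Z = sqrt(-908 + (0 - 3)**2) = sqrt(-908 + (-3)**2) = sqrt(-908 + 9) = sqrt(-899) = I*sqrt(899) ≈ 29.983*I)
I = 1/(3387 + 4*sqrt(2154)) ≈ 0.00027990
I + Z = (1129/3812435 - 4*sqrt(2154)/11437305) + I*sqrt(899) = 1129/3812435 - 4*sqrt(2154)/11437305 + I*sqrt(899)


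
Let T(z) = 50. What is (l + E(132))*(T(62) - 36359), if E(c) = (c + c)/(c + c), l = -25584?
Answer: 928893147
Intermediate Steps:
E(c) = 1 (E(c) = (2*c)/((2*c)) = (2*c)*(1/(2*c)) = 1)
(l + E(132))*(T(62) - 36359) = (-25584 + 1)*(50 - 36359) = -25583*(-36309) = 928893147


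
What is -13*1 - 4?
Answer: -17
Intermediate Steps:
-13*1 - 4 = -13 - 4 = -17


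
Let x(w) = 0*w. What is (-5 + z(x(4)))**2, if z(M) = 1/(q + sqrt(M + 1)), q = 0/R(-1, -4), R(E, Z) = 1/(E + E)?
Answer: 16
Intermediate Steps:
R(E, Z) = 1/(2*E)
x(w) = 0
q = 0 (q = 0/(((1/2)/(-1))) = 0/(((1/2)*(-1))) = 0/(-1/2) = 0*(-2) = 0)
z(M) = 1/sqrt(1 + M) (z(M) = 1/(0 + sqrt(M + 1)) = 1/(0 + sqrt(1 + M)) = 1/(sqrt(1 + M)) = 1/sqrt(1 + M))
(-5 + z(x(4)))**2 = (-5 + 1/sqrt(1 + 0))**2 = (-5 + 1/sqrt(1))**2 = (-5 + 1)**2 = (-4)**2 = 16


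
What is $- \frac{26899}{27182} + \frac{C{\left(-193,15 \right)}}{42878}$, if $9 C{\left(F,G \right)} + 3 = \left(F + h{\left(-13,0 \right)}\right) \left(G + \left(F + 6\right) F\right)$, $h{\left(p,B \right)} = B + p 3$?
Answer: $- \frac{59518245797}{2622397041} \approx -22.696$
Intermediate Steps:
$h{\left(p,B \right)} = B + 3 p$
$C{\left(F,G \right)} = - \frac{1}{3} + \frac{\left(-39 + F\right) \left(G + F \left(6 + F\right)\right)}{9}$ ($C{\left(F,G \right)} = - \frac{1}{3} + \frac{\left(F + \left(0 + 3 \left(-13\right)\right)\right) \left(G + \left(F + 6\right) F\right)}{9} = - \frac{1}{3} + \frac{\left(F + \left(0 - 39\right)\right) \left(G + \left(6 + F\right) F\right)}{9} = - \frac{1}{3} + \frac{\left(F - 39\right) \left(G + F \left(6 + F\right)\right)}{9} = - \frac{1}{3} + \frac{\left(-39 + F\right) \left(G + F \left(6 + F\right)\right)}{9}$)
$- \frac{26899}{27182} + \frac{C{\left(-193,15 \right)}}{42878} = - \frac{26899}{27182} + \frac{- \frac{1}{3} - -5018 - 65 - \frac{11 \left(-193\right)^{2}}{3} + \frac{\left(-193\right)^{3}}{9} + \frac{1}{9} \left(-193\right) 15}{42878} = \left(-26899\right) \frac{1}{27182} + \left(- \frac{1}{3} + 5018 - 65 - \frac{409739}{3} + \frac{1}{9} \left(-7189057\right) - \frac{965}{3}\right) \frac{1}{42878} = - \frac{26899}{27182} + \left(- \frac{1}{3} + 5018 - 65 - \frac{409739}{3} - \frac{7189057}{9} - \frac{965}{3}\right) \frac{1}{42878} = - \frac{26899}{27182} - \frac{8376595}{385902} = - \frac{59518245797}{2622397041}$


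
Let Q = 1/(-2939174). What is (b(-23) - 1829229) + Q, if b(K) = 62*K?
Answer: -5380613578971/2939174 ≈ -1.8307e+6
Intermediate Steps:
Q = -1/2939174 ≈ -3.4023e-7
(b(-23) - 1829229) + Q = (62*(-23) - 1829229) - 1/2939174 = (-1426 - 1829229) - 1/2939174 = -1830655 - 1/2939174 = -5380613578971/2939174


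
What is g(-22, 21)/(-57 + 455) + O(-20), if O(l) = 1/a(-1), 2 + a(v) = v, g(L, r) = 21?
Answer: -335/1194 ≈ -0.28057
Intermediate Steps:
a(v) = -2 + v
O(l) = -⅓ (O(l) = 1/(-2 - 1) = 1/(-3) = -⅓)
g(-22, 21)/(-57 + 455) + O(-20) = 21/(-57 + 455) - ⅓ = 21/398 - ⅓ = -335/1194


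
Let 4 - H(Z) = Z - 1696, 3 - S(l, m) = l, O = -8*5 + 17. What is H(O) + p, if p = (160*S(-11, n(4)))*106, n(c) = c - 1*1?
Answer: 239163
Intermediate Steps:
n(c) = -1 + c (n(c) = c - 1 = -1 + c)
O = -23 (O = -40 + 17 = -23)
S(l, m) = 3 - l
H(Z) = 1700 - Z (H(Z) = 4 - (Z - 1696) = 4 - (-1696 + Z) = 4 + (1696 - Z) = 1700 - Z)
p = 237440 (p = (160*(3 - 1*(-11)))*106 = (160*(3 + 11))*106 = (160*14)*106 = 2240*106 = 237440)
H(O) + p = (1700 - 1*(-23)) + 237440 = (1700 + 23) + 237440 = 1723 + 237440 = 239163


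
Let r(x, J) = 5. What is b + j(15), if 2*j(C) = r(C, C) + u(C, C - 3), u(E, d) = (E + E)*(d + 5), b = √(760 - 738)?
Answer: 515/2 + √22 ≈ 262.19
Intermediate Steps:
b = √22 ≈ 4.6904
u(E, d) = 2*E*(5 + d) (u(E, d) = (2*E)*(5 + d) = 2*E*(5 + d))
j(C) = 5/2 + C*(2 + C) (j(C) = (5 + 2*C*(5 + (C - 3)))/2 = (5 + 2*C*(5 + (-3 + C)))/2 = (5 + 2*C*(2 + C))/2 = 5/2 + C*(2 + C))
b + j(15) = √22 + (5/2 + 15*(2 + 15)) = √22 + (5/2 + 15*17) = √22 + (5/2 + 255) = √22 + 515/2 = 515/2 + √22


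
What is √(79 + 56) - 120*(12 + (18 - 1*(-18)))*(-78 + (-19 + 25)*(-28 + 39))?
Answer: 69120 + 3*√15 ≈ 69132.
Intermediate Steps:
√(79 + 56) - 120*(12 + (18 - 1*(-18)))*(-78 + (-19 + 25)*(-28 + 39)) = √135 - 120*(12 + (18 + 18))*(-78 + 6*11) = 3*√15 - 120*(12 + 36)*(-78 + 66) = 3*√15 - 5760*(-12) = 3*√15 - 120*(-576) = 3*√15 + 69120 = 69120 + 3*√15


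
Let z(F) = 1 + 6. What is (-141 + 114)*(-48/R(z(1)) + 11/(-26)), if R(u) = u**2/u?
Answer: 35775/182 ≈ 196.57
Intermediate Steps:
z(F) = 7
R(u) = u
(-141 + 114)*(-48/R(z(1)) + 11/(-26)) = (-141 + 114)*(-48/7 + 11/(-26)) = -27*(-48*1/7 + 11*(-1/26)) = -27*(-48/7 - 11/26) = -27*(-1325/182) = 35775/182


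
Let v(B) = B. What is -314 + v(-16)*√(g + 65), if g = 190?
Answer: -314 - 16*√255 ≈ -569.50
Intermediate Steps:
-314 + v(-16)*√(g + 65) = -314 - 16*√(190 + 65) = -314 - 16*√255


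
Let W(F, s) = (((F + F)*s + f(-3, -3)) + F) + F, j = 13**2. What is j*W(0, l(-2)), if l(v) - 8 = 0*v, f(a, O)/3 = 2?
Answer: 1014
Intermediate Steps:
f(a, O) = 6 (f(a, O) = 3*2 = 6)
l(v) = 8 (l(v) = 8 + 0*v = 8 + 0 = 8)
j = 169
W(F, s) = 6 + 2*F + 2*F*s (W(F, s) = (((F + F)*s + 6) + F) + F = (((2*F)*s + 6) + F) + F = ((2*F*s + 6) + F) + F = ((6 + 2*F*s) + F) + F = (6 + F + 2*F*s) + F = 6 + 2*F + 2*F*s)
j*W(0, l(-2)) = 169*(6 + 2*0 + 2*0*8) = 169*(6 + 0 + 0) = 169*6 = 1014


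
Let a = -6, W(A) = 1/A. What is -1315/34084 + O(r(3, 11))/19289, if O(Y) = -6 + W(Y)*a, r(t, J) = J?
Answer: -281469433/7231909036 ≈ -0.038920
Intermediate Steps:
O(Y) = -6 - 6/Y
-1315/34084 + O(r(3, 11))/19289 = -1315/34084 + (-6 - 6/11)/19289 = -1315*1/34084 + (-6 - 6*1/11)*(1/19289) = -1315/34084 + (-6 - 6/11)*(1/19289) = -1315/34084 - 72/11*1/19289 = -1315/34084 - 72/212179 = -281469433/7231909036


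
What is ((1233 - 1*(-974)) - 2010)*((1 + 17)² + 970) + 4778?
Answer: 259696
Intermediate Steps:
((1233 - 1*(-974)) - 2010)*((1 + 17)² + 970) + 4778 = ((1233 + 974) - 2010)*(18² + 970) + 4778 = (2207 - 2010)*(324 + 970) + 4778 = 197*1294 + 4778 = 254918 + 4778 = 259696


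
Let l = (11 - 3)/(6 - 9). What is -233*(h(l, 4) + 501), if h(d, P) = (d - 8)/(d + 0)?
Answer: -117665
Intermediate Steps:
l = -8/3 (l = 8/(-3) = 8*(-⅓) = -8/3 ≈ -2.6667)
h(d, P) = (-8 + d)/d
-233*(h(l, 4) + 501) = -233*((-8 - 8/3)/(-8/3) + 501) = -233*(-3/8*(-32/3) + 501) = -233*(4 + 501) = -233*505 = -117665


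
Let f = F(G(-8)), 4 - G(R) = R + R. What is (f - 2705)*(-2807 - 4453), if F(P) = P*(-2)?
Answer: 19928700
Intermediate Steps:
G(R) = 4 - 2*R (G(R) = 4 - (R + R) = 4 - 2*R)
F(P) = -2*P
f = -40 (f = -2*(4 - 2*(-8)) = -2*(4 + 16) = -2*20 = -40)
(f - 2705)*(-2807 - 4453) = (-40 - 2705)*(-2807 - 4453) = -2745*(-7260) = 19928700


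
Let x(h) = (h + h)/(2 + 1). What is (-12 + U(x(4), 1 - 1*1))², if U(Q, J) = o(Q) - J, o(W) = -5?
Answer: 289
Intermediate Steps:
x(h) = 2*h/3 (x(h) = (2*h)/3 = (2*h)*(⅓) = 2*h/3)
U(Q, J) = -5 - J
(-12 + U(x(4), 1 - 1*1))² = (-12 + (-5 - (1 - 1*1)))² = (-12 + (-5 - (1 - 1)))² = (-12 + (-5 - 1*0))² = (-12 + (-5 + 0))² = (-12 - 5)² = (-17)² = 289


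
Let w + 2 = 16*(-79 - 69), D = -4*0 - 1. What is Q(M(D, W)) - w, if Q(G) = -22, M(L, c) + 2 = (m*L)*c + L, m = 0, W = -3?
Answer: 2348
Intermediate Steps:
D = -1 (D = 0 - 1 = -1)
M(L, c) = -2 + L (M(L, c) = -2 + ((0*L)*c + L) = -2 + (0*c + L) = -2 + (0 + L) = -2 + L)
w = -2370 (w = -2 + 16*(-79 - 69) = -2 + 16*(-148) = -2 - 2368 = -2370)
Q(M(D, W)) - w = -22 - 1*(-2370) = -22 + 2370 = 2348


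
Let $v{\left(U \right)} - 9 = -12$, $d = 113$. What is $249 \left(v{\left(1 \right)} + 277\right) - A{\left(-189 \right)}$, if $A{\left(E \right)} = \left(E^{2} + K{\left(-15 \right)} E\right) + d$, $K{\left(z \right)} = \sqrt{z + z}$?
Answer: $32392 + 189 i \sqrt{30} \approx 32392.0 + 1035.2 i$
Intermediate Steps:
$K{\left(z \right)} = \sqrt{2} \sqrt{z}$ ($K{\left(z \right)} = \sqrt{2 z} = \sqrt{2} \sqrt{z}$)
$v{\left(U \right)} = -3$ ($v{\left(U \right)} = 9 - 12 = -3$)
$A{\left(E \right)} = 113 + E^{2} + i E \sqrt{30}$ ($A{\left(E \right)} = \left(E^{2} + \sqrt{2} \sqrt{-15} E\right) + 113 = \left(E^{2} + \sqrt{2} i \sqrt{15} E\right) + 113 = \left(E^{2} + i \sqrt{30} E\right) + 113 = \left(E^{2} + i E \sqrt{30}\right) + 113 = 113 + E^{2} + i E \sqrt{30}$)
$249 \left(v{\left(1 \right)} + 277\right) - A{\left(-189 \right)} = 249 \left(-3 + 277\right) - \left(113 + \left(-189\right)^{2} + i \left(-189\right) \sqrt{30}\right) = 249 \cdot 274 - \left(113 + 35721 - 189 i \sqrt{30}\right) = 68226 - \left(35834 - 189 i \sqrt{30}\right) = 32392 + 189 i \sqrt{30}$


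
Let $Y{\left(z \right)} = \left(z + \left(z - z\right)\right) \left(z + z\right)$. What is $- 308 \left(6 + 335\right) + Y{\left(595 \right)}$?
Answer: $603022$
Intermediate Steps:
$Y{\left(z \right)} = 2 z^{2}$ ($Y{\left(z \right)} = \left(z + 0\right) 2 z = z 2 z = 2 z^{2}$)
$- 308 \left(6 + 335\right) + Y{\left(595 \right)} = - 308 \left(6 + 335\right) + 2 \cdot 595^{2} = \left(-308\right) 341 + 2 \cdot 354025 = -105028 + 708050 = 603022$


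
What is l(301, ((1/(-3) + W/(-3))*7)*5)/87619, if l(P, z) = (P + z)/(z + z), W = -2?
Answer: 67/438095 ≈ 0.00015293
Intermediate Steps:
l(P, z) = (P + z)/(2*z) (l(P, z) = (P + z)/((2*z)) = (P + z)*(1/(2*z)) = (P + z)/(2*z))
l(301, ((1/(-3) + W/(-3))*7)*5)/87619 = ((301 + ((1/(-3) - 2/(-3))*7)*5)/(2*((((1/(-3) - 2/(-3))*7)*5))))/87619 = ((301 + ((1*(-⅓) - 2*(-⅓))*7)*5)/(2*((((1*(-⅓) - 2*(-⅓))*7)*5))))*(1/87619) = ((301 + ((-⅓ + ⅔)*7)*5)/(2*((((-⅓ + ⅔)*7)*5))))*(1/87619) = ((301 + ((⅓)*7)*5)/(2*((((⅓)*7)*5))))*(1/87619) = ((301 + (7/3)*5)/(2*(((7/3)*5))))*(1/87619) = ((301 + 35/3)/(2*(35/3)))*(1/87619) = ((½)*(3/35)*(938/3))*(1/87619) = (67/5)*(1/87619) = 67/438095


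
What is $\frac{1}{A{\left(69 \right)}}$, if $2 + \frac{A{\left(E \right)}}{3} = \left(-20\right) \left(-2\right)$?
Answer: $\frac{1}{114} \approx 0.0087719$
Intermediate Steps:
$A{\left(E \right)} = 114$ ($A{\left(E \right)} = -6 + 3 \left(\left(-20\right) \left(-2\right)\right) = -6 + 3 \cdot 40 = -6 + 120 = 114$)
$\frac{1}{A{\left(69 \right)}} = \frac{1}{114}$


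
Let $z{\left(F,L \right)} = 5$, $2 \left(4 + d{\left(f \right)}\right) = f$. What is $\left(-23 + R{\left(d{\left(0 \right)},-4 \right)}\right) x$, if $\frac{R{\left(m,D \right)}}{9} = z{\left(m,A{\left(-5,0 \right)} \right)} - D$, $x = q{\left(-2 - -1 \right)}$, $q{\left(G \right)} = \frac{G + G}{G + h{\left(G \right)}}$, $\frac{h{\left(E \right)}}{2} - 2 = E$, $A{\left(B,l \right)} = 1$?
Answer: $-116$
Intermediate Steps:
$h{\left(E \right)} = 4 + 2 E$
$d{\left(f \right)} = -4 + \frac{f}{2}$
$q{\left(G \right)} = \frac{2 G}{4 + 3 G}$ ($q{\left(G \right)} = \frac{G + G}{G + \left(4 + 2 G\right)} = \frac{2 G}{4 + 3 G}$)
$x = -2$ ($x = \frac{2 \left(-2 - -1\right)}{4 + 3 \left(-2 - -1\right)} = \frac{2 \left(-2 + 1\right)}{4 + 3 \left(-2 + 1\right)} = 2 \left(-1\right) \frac{1}{4 + 3 \left(-1\right)} = 2 \left(-1\right) \frac{1}{4 - 3} = 2 \left(-1\right) 1^{-1} = 2 \left(-1\right) 1 = -2$)
$R{\left(m,D \right)} = 45 - 9 D$ ($R{\left(m,D \right)} = 9 \left(5 - D\right) = 45 - 9 D$)
$\left(-23 + R{\left(d{\left(0 \right)},-4 \right)}\right) x = \left(-23 + \left(45 - -36\right)\right) \left(-2\right) = \left(-23 + \left(45 + 36\right)\right) \left(-2\right) = \left(-23 + 81\right) \left(-2\right) = 58 \left(-2\right) = -116$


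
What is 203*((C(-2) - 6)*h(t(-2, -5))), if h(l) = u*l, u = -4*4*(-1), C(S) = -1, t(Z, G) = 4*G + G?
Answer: 568400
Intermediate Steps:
t(Z, G) = 5*G
u = 16 (u = -16*(-1) = 16)
h(l) = 16*l
203*((C(-2) - 6)*h(t(-2, -5))) = 203*((-1 - 6)*(16*(5*(-5)))) = 203*(-112*(-25)) = 203*(-7*(-400)) = 203*2800 = 568400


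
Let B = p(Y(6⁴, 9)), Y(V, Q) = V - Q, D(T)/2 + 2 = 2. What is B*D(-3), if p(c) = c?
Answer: 0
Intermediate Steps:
D(T) = 0 (D(T) = -4 + 2*2 = -4 + 4 = 0)
B = 1287 (B = 6⁴ - 1*9 = 1296 - 9 = 1287)
B*D(-3) = 1287*0 = 0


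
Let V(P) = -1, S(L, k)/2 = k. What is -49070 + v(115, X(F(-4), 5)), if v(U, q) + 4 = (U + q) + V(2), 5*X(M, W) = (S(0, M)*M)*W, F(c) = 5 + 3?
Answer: -48832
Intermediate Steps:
F(c) = 8
S(L, k) = 2*k
X(M, W) = 2*W*M²/5 (X(M, W) = (((2*M)*M)*W)/5 = ((2*M²)*W)/5 = (2*W*M²)/5 = 2*W*M²/5)
v(U, q) = -5 + U + q (v(U, q) = -4 + ((U + q) - 1) = -4 + (-1 + U + q) = -5 + U + q)
-49070 + v(115, X(F(-4), 5)) = -49070 + (-5 + 115 + (⅖)*5*8²) = -49070 + (-5 + 115 + (⅖)*5*64) = -49070 + (-5 + 115 + 128) = -49070 + 238 = -48832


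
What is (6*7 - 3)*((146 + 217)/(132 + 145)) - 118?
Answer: -18529/277 ≈ -66.892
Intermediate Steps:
(6*7 - 3)*((146 + 217)/(132 + 145)) - 118 = (42 - 3)*(363/277) - 118 = 39*(363*(1/277)) - 118 = 39*(363/277) - 118 = 14157/277 - 118 = -18529/277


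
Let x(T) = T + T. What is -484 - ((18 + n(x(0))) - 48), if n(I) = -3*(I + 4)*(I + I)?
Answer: -454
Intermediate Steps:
x(T) = 2*T
n(I) = -6*I*(4 + I) (n(I) = -3*(4 + I)*2*I = -6*I*(4 + I))
-484 - ((18 + n(x(0))) - 48) = -484 - ((18 - 6*2*0*(4 + 2*0)) - 48) = -484 - ((18 - 6*0*(4 + 0)) - 48) = -484 - ((18 - 6*0*4) - 48) = -484 - ((18 + 0) - 48) = -484 - (18 - 48) = -484 - 1*(-30) = -484 + 30 = -454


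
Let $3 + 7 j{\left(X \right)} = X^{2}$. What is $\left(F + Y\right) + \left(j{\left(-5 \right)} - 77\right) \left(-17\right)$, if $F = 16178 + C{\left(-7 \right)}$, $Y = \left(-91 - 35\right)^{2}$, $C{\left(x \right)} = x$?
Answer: $\frac{233118}{7} \approx 33303.0$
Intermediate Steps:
$j{\left(X \right)} = - \frac{3}{7} + \frac{X^{2}}{7}$
$Y = 15876$ ($Y = \left(-126\right)^{2} = 15876$)
$F = 16171$ ($F = 16178 - 7 = 16171$)
$\left(F + Y\right) + \left(j{\left(-5 \right)} - 77\right) \left(-17\right) = \left(16171 + 15876\right) + \left(\left(- \frac{3}{7} + \frac{\left(-5\right)^{2}}{7}\right) - 77\right) \left(-17\right) = 32047 + \left(\left(- \frac{3}{7} + \frac{1}{7} \cdot 25\right) - 77\right) \left(-17\right) = 32047 + \left(\left(- \frac{3}{7} + \frac{25}{7}\right) - 77\right) \left(-17\right) = 32047 + \left(\frac{22}{7} - 77\right) \left(-17\right) = 32047 - - \frac{8789}{7} = 32047 + \frac{8789}{7} = \frac{233118}{7}$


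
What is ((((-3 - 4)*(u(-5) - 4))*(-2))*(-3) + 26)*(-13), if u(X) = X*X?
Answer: 11128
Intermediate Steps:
u(X) = X**2
((((-3 - 4)*(u(-5) - 4))*(-2))*(-3) + 26)*(-13) = ((((-3 - 4)*((-5)**2 - 4))*(-2))*(-3) + 26)*(-13) = ((-7*(25 - 4)*(-2))*(-3) + 26)*(-13) = ((-7*21*(-2))*(-3) + 26)*(-13) = (-147*(-2)*(-3) + 26)*(-13) = (294*(-3) + 26)*(-13) = (-882 + 26)*(-13) = -856*(-13) = 11128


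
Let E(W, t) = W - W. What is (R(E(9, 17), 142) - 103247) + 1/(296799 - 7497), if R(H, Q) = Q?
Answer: -29828482709/289302 ≈ -1.0311e+5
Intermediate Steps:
E(W, t) = 0
(R(E(9, 17), 142) - 103247) + 1/(296799 - 7497) = (142 - 103247) + 1/(296799 - 7497) = -103105 + 1/289302 = -29828482709/289302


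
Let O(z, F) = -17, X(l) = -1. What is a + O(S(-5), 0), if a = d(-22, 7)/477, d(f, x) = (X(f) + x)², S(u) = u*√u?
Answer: -897/53 ≈ -16.925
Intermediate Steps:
S(u) = u^(3/2)
d(f, x) = (-1 + x)²
a = 4/53 (a = (-1 + 7)²/477 = 6²*(1/477) = 36*(1/477) = 4/53 ≈ 0.075472)
a + O(S(-5), 0) = 4/53 - 17 = -897/53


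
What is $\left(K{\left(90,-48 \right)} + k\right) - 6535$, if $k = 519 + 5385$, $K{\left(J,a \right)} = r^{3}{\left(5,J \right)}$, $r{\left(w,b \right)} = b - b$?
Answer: $-631$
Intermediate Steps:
$r{\left(w,b \right)} = 0$
$K{\left(J,a \right)} = 0$ ($K{\left(J,a \right)} = 0^{3} = 0$)
$k = 5904$
$\left(K{\left(90,-48 \right)} + k\right) - 6535 = \left(0 + 5904\right) - 6535 = 5904 - 6535 = -631$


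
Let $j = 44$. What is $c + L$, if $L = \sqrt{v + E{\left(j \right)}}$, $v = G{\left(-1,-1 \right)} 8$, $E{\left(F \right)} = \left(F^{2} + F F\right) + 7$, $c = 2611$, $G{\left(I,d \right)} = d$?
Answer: $2611 + 7 \sqrt{79} \approx 2673.2$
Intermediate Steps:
$E{\left(F \right)} = 7 + 2 F^{2}$ ($E{\left(F \right)} = \left(F^{2} + F^{2}\right) + 7 = 2 F^{2} + 7 = 7 + 2 F^{2}$)
$v = -8$ ($v = \left(-1\right) 8 = -8$)
$L = 7 \sqrt{79}$ ($L = \sqrt{-8 + \left(7 + 2 \cdot 44^{2}\right)} = \sqrt{-8 + \left(7 + 2 \cdot 1936\right)} = \sqrt{-8 + \left(7 + 3872\right)} = \sqrt{-8 + 3879} = \sqrt{3871} = 7 \sqrt{79} \approx 62.217$)
$c + L = 2611 + 7 \sqrt{79}$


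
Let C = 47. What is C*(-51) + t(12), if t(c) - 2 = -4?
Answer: -2399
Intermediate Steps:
t(c) = -2 (t(c) = 2 - 4 = -2)
C*(-51) + t(12) = 47*(-51) - 2 = -2397 - 2 = -2399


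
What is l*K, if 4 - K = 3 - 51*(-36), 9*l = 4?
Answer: -7340/9 ≈ -815.56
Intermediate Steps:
l = 4/9 (l = (1/9)*4 = 4/9 ≈ 0.44444)
K = -1835 (K = 4 - (3 - 51*(-36)) = 4 - (3 + 1836) = 4 - 1*1839 = 4 - 1839 = -1835)
l*K = (4/9)*(-1835) = -7340/9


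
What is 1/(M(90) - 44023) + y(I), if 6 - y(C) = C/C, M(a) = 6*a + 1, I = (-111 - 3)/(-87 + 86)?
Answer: 217409/43482 ≈ 5.0000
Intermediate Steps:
I = 114 (I = -114/(-1) = -114*(-1) = 114)
M(a) = 1 + 6*a
y(C) = 5 (y(C) = 6 - C/C = 6 - 1*1 = 6 - 1 = 5)
1/(M(90) - 44023) + y(I) = 1/((1 + 6*90) - 44023) + 5 = 1/((1 + 540) - 44023) + 5 = 1/(541 - 44023) + 5 = 1/(-43482) + 5 = -1/43482 + 5 = 217409/43482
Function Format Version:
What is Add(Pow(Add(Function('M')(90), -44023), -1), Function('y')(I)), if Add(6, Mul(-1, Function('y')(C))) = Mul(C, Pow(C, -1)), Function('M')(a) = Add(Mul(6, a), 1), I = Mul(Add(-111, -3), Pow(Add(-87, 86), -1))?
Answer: Rational(217409, 43482) ≈ 5.0000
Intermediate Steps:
I = 114 (I = Mul(-114, Pow(-1, -1)) = Mul(-114, -1) = 114)
Function('M')(a) = Add(1, Mul(6, a))
Function('y')(C) = 5 (Function('y')(C) = Add(6, Mul(-1, Mul(C, Pow(C, -1)))) = Add(6, Mul(-1, 1)) = Add(6, -1) = 5)
Add(Pow(Add(Function('M')(90), -44023), -1), Function('y')(I)) = Add(Pow(Add(Add(1, Mul(6, 90)), -44023), -1), 5) = Add(Pow(Add(Add(1, 540), -44023), -1), 5) = Add(Pow(Add(541, -44023), -1), 5) = Add(Pow(-43482, -1), 5) = Add(Rational(-1, 43482), 5) = Rational(217409, 43482)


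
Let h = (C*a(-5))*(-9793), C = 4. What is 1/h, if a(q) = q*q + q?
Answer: -1/783440 ≈ -1.2764e-6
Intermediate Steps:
a(q) = q + q**2 (a(q) = q**2 + q = q + q**2)
h = -783440 (h = (4*(-5*(1 - 5)))*(-9793) = (4*(-5*(-4)))*(-9793) = (4*20)*(-9793) = 80*(-9793) = -783440)
1/h = 1/(-783440) = -1/783440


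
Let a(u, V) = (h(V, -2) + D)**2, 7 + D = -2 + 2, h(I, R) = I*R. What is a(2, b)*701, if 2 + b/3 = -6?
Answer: 1178381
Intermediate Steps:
b = -24 (b = -6 + 3*(-6) = -6 - 18 = -24)
D = -7 (D = -7 + (-2 + 2) = -7 + 0 = -7)
a(u, V) = (-7 - 2*V)**2 (a(u, V) = (V*(-2) - 7)**2 = (-2*V - 7)**2 = (-7 - 2*V)**2)
a(2, b)*701 = (7 + 2*(-24))**2*701 = (7 - 48)**2*701 = (-41)**2*701 = 1681*701 = 1178381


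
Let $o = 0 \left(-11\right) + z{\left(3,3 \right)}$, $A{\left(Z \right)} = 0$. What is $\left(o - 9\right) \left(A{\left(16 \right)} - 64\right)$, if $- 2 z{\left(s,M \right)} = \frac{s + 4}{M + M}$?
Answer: $\frac{1840}{3} \approx 613.33$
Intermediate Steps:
$z{\left(s,M \right)} = - \frac{4 + s}{4 M}$ ($z{\left(s,M \right)} = - \frac{\left(s + 4\right) \frac{1}{M + M}}{2} = - \frac{\left(4 + s\right) \frac{1}{2 M}}{2} = - \frac{\frac{1}{2} \frac{1}{M} \left(4 + s\right)}{2} = - \frac{4 + s}{4 M}$)
$o = - \frac{7}{12}$ ($o = 0 \left(-11\right) + \frac{-4 - 3}{4 \cdot 3} = 0 + \frac{1}{4} \cdot \frac{1}{3} \left(-4 - 3\right) = 0 + \frac{1}{4} \cdot \frac{1}{3} \left(-7\right) = 0 - \frac{7}{12} = - \frac{7}{12} \approx -0.58333$)
$\left(o - 9\right) \left(A{\left(16 \right)} - 64\right) = \left(- \frac{7}{12} - 9\right) \left(0 - 64\right) = - \frac{115 \left(0 - 64\right)}{12} = \left(- \frac{115}{12}\right) \left(-64\right) = \frac{1840}{3}$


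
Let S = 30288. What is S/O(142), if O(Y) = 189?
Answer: 10096/63 ≈ 160.25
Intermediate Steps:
S/O(142) = 30288/189 = 30288*(1/189) = 10096/63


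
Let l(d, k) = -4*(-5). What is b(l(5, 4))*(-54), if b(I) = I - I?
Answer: 0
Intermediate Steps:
l(d, k) = 20
b(I) = 0
b(l(5, 4))*(-54) = 0*(-54) = 0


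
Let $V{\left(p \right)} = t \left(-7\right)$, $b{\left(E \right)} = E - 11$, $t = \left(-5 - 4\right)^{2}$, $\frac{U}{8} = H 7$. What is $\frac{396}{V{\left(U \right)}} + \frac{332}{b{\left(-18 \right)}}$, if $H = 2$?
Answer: $- \frac{22192}{1827} \approx -12.147$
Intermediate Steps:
$U = 112$ ($U = 8 \cdot 2 \cdot 7 = 8 \cdot 14 = 112$)
$t = 81$ ($t = \left(-9\right)^{2} = 81$)
$b{\left(E \right)} = -11 + E$
$V{\left(p \right)} = -567$ ($V{\left(p \right)} = 81 \left(-7\right) = -567$)
$\frac{396}{V{\left(U \right)}} + \frac{332}{b{\left(-18 \right)}} = \frac{396}{-567} + \frac{332}{-11 - 18} = 396 \left(- \frac{1}{567}\right) + \frac{332}{-29} = - \frac{44}{63} + 332 \left(- \frac{1}{29}\right) = - \frac{44}{63} - \frac{332}{29} = - \frac{22192}{1827}$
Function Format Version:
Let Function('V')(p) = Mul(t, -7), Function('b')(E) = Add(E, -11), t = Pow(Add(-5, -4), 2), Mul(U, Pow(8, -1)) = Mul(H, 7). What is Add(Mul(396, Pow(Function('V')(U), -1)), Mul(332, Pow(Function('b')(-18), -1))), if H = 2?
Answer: Rational(-22192, 1827) ≈ -12.147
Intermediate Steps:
U = 112 (U = Mul(8, Mul(2, 7)) = Mul(8, 14) = 112)
t = 81 (t = Pow(-9, 2) = 81)
Function('b')(E) = Add(-11, E)
Function('V')(p) = -567 (Function('V')(p) = Mul(81, -7) = -567)
Add(Mul(396, Pow(Function('V')(U), -1)), Mul(332, Pow(Function('b')(-18), -1))) = Add(Mul(396, Pow(-567, -1)), Mul(332, Pow(Add(-11, -18), -1))) = Add(Mul(396, Rational(-1, 567)), Mul(332, Pow(-29, -1))) = Add(Rational(-44, 63), Mul(332, Rational(-1, 29))) = Add(Rational(-44, 63), Rational(-332, 29)) = Rational(-22192, 1827)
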